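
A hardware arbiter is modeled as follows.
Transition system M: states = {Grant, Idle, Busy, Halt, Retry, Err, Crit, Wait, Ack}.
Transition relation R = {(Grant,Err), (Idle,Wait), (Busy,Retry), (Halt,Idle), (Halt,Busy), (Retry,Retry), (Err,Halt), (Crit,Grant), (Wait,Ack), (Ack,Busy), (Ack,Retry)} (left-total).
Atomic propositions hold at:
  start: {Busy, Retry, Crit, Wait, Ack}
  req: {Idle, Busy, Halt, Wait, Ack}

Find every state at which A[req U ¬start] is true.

{Grant, Idle, Halt, Err}

Sat(¬start) = {Grant, Idle, Halt, Err}
A[req U ¬start]: least fixpoint, start Z0 = Sat(¬start) = {Grant, Idle, Halt, Err}, add states in Sat(req) with every successor in Z. Already a fixed point.
Sat(A[req U ¬start]) = {Grant, Idle, Halt, Err}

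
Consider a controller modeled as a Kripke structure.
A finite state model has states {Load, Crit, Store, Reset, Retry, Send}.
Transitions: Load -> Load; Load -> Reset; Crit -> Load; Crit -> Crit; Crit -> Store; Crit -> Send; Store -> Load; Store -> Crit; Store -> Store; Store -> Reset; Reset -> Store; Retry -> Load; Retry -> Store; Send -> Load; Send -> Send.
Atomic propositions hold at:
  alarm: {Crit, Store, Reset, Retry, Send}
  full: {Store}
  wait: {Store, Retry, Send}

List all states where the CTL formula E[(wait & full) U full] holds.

Sat(wait & full) = {Store}
E[(wait & full) U full]: least fixpoint, start Z0 = Sat(full) = {Store}, add states in Sat(wait & full) with some successor in Z. Already a fixed point.
Sat(E[(wait & full) U full]) = {Store}

{Store}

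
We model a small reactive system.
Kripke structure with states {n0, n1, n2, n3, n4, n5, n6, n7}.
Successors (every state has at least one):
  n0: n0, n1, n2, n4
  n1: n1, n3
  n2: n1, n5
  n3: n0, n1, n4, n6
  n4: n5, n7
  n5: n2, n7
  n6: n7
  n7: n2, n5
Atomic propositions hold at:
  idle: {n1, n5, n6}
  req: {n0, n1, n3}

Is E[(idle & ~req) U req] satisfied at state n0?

Yes

Sat(~req) = {n2, n4, n5, n6, n7}
Sat(idle & ~req) = {n5, n6}
E[(idle & ~req) U req]: least fixpoint, start Z0 = Sat(req) = {n0, n1, n3}, add states in Sat(idle & ~req) with some successor in Z. Already a fixed point.
Sat(E[(idle & ~req) U req]) = {n0, n1, n3}
n0 ∈ Sat(E[(idle & ~req) U req]) = {n0, n1, n3}, so the formula holds at n0.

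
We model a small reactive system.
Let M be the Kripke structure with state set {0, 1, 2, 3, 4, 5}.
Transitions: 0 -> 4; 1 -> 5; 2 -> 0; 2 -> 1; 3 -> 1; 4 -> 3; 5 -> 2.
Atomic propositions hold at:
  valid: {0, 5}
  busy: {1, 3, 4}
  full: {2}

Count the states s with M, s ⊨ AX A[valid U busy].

4

A[valid U busy]: least fixpoint, start Z0 = Sat(busy) = {1, 3, 4}, add states in Sat(valid) with every successor in Z. Z1 = {0, 1, 3, 4}; fixed.
Sat(A[valid U busy]) = {0, 1, 3, 4}
Sat(AX A[valid U busy]) = {s : every successor in {0, 1, 3, 4}} = {0, 2, 3, 4}
|Sat(AX A[valid U busy])| = |{0, 2, 3, 4}| = 4.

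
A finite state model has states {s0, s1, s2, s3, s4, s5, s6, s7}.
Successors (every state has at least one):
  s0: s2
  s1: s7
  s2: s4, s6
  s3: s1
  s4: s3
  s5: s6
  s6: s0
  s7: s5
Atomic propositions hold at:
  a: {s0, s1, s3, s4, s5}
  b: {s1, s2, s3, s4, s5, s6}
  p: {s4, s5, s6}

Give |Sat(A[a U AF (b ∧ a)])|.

Sat(b ∧ a) = {s1, s3, s4, s5}
AF (b ∧ a): least fixpoint, start Z0 = {s1, s3, s4, s5}, add states with every successor in Z. Z1 = {s1, s3, s4, s5, s7}; fixed.
Sat(AF (b ∧ a)) = {s1, s3, s4, s5, s7}
A[a U AF (b ∧ a)]: least fixpoint, start Z0 = Sat(AF (b ∧ a)) = {s1, s3, s4, s5, s7}, add states in Sat(a) with every successor in Z. Already a fixed point.
Sat(A[a U AF (b ∧ a)]) = {s1, s3, s4, s5, s7}
|Sat(A[a U AF (b ∧ a)])| = |{s1, s3, s4, s5, s7}| = 5.

5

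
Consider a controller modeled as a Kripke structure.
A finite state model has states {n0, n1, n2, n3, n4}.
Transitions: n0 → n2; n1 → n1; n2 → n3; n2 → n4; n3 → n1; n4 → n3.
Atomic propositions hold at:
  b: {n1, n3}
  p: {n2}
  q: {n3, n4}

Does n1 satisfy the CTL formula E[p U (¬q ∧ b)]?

Yes

Sat(¬q) = {n0, n1, n2}
Sat(¬q ∧ b) = {n1}
E[p U (¬q ∧ b)]: least fixpoint, start Z0 = Sat((¬q ∧ b)) = {n1}, add states in Sat(p) with some successor in Z. Already a fixed point.
Sat(E[p U (¬q ∧ b)]) = {n1}
n1 ∈ Sat(E[p U (¬q ∧ b)]) = {n1}, so the formula holds at n1.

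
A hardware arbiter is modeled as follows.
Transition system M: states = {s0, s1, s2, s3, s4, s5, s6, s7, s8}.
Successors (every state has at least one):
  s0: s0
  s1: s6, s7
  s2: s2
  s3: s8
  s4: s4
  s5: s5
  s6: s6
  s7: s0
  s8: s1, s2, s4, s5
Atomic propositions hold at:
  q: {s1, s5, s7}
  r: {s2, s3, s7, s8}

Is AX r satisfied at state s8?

Sat(AX r) = {s : every successor in {s2, s3, s7, s8}} = {s2, s3}
s8 ∉ Sat(AX r) = {s2, s3}, so the formula does not hold at s8.

No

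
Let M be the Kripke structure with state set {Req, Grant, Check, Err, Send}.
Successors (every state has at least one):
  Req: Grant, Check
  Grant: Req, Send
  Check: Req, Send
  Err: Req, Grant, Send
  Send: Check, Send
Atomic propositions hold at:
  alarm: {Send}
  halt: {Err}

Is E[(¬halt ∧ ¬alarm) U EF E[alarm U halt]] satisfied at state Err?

Yes

Sat(¬halt) = {Req, Grant, Check, Send}
Sat(¬alarm) = {Req, Grant, Check, Err}
Sat(¬halt ∧ ¬alarm) = {Req, Grant, Check}
E[alarm U halt]: least fixpoint, start Z0 = Sat(halt) = {Err}, add states in Sat(alarm) with some successor in Z. Already a fixed point.
Sat(E[alarm U halt]) = {Err}
EF E[alarm U halt]: least fixpoint, start Z0 = {Err}, add states with some successor in Z. Already a fixed point.
Sat(EF E[alarm U halt]) = {Err}
E[(¬halt ∧ ¬alarm) U EF E[alarm U halt]]: least fixpoint, start Z0 = Sat(EF E[alarm U halt]) = {Err}, add states in Sat(¬halt ∧ ¬alarm) with some successor in Z. Already a fixed point.
Sat(E[(¬halt ∧ ¬alarm) U EF E[alarm U halt]]) = {Err}
Err ∈ Sat(E[(¬halt ∧ ¬alarm) U EF E[alarm U halt]]) = {Err}, so the formula holds at Err.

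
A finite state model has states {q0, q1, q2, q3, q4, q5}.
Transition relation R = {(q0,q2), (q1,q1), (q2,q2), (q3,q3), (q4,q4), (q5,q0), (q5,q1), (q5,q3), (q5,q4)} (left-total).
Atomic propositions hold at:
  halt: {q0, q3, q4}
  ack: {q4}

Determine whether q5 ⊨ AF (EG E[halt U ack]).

No

E[halt U ack]: least fixpoint, start Z0 = Sat(ack) = {q4}, add states in Sat(halt) with some successor in Z. Already a fixed point.
Sat(E[halt U ack]) = {q4}
EG E[halt U ack]: greatest fixpoint, start Z0 = {q4}, keep only states in Sat with some successor in Z. Already a fixed point.
Sat(EG E[halt U ack]) = {q4}
AF (EG E[halt U ack]): least fixpoint, start Z0 = {q4}, add states with every successor in Z. Already a fixed point.
Sat(AF (EG E[halt U ack])) = {q4}
q5 ∉ Sat(AF (EG E[halt U ack])) = {q4}, so the formula does not hold at q5.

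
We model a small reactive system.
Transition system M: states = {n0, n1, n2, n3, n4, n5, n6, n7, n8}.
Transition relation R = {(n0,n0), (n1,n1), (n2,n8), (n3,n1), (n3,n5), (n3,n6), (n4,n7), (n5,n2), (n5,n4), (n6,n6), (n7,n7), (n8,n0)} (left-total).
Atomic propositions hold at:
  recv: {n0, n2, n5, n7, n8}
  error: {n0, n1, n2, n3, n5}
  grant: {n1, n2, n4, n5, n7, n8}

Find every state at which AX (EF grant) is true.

EF grant: least fixpoint, start Z0 = {n1, n2, n4, n5, n7, n8}, add states with some successor in Z. Z1 = {n1, n2, n3, n4, n5, n7, n8}; fixed.
Sat(EF grant) = {n1, n2, n3, n4, n5, n7, n8}
Sat(AX (EF grant)) = {s : every successor in {n1, n2, n3, n4, n5, n7, n8}} = {n1, n2, n4, n5, n7}

{n1, n2, n4, n5, n7}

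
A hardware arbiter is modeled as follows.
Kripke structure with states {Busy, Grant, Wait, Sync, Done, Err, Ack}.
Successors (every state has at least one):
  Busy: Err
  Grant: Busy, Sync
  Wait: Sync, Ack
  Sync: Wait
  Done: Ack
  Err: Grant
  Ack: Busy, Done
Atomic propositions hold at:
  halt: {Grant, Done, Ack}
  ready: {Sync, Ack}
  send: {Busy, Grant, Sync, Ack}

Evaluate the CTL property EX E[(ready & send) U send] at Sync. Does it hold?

Sat(ready & send) = {Sync, Ack}
E[(ready & send) U send]: least fixpoint, start Z0 = Sat(send) = {Busy, Grant, Sync, Ack}, add states in Sat(ready & send) with some successor in Z. Already a fixed point.
Sat(E[(ready & send) U send]) = {Busy, Grant, Sync, Ack}
Sat(EX E[(ready & send) U send]) = {s : some successor in {Busy, Grant, Sync, Ack}} = {Grant, Wait, Done, Err, Ack}
Sync ∉ Sat(EX E[(ready & send) U send]) = {Grant, Wait, Done, Err, Ack}, so the formula does not hold at Sync.

No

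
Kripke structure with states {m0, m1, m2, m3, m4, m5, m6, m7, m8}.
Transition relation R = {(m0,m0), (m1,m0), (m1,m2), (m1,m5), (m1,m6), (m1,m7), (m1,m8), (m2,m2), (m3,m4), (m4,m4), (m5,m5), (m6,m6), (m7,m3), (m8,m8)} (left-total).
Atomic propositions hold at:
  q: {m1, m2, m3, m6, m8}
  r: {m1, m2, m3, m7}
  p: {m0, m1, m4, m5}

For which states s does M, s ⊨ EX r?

Sat(EX r) = {s : some successor in {m1, m2, m3, m7}} = {m1, m2, m7}

{m1, m2, m7}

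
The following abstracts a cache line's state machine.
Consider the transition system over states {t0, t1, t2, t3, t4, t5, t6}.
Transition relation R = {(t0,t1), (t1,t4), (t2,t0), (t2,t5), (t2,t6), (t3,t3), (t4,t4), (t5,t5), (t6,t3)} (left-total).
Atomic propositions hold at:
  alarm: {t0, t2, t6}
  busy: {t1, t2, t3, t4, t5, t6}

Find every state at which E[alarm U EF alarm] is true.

{t0, t2, t6}

EF alarm: least fixpoint, start Z0 = {t0, t2, t6}, add states with some successor in Z. Already a fixed point.
Sat(EF alarm) = {t0, t2, t6}
E[alarm U EF alarm]: least fixpoint, start Z0 = Sat(EF alarm) = {t0, t2, t6}, add states in Sat(alarm) with some successor in Z. Already a fixed point.
Sat(E[alarm U EF alarm]) = {t0, t2, t6}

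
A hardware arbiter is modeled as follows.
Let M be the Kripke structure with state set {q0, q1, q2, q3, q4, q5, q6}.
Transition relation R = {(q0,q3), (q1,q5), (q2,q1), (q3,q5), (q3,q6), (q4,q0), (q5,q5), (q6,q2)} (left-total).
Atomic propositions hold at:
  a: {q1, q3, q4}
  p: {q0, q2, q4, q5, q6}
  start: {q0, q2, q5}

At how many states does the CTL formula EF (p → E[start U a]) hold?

E[start U a]: least fixpoint, start Z0 = Sat(a) = {q1, q3, q4}, add states in Sat(start) with some successor in Z. Z1 = {q0, q1, q2, q3, q4}; fixed.
Sat(E[start U a]) = {q0, q1, q2, q3, q4}
Sat(p → E[start U a]) = {q0, q1, q2, q3, q4}
EF (p → E[start U a]): least fixpoint, start Z0 = {q0, q1, q2, q3, q4}, add states with some successor in Z. Z1 = {q0, q1, q2, q3, q4, q6}; fixed.
Sat(EF (p → E[start U a])) = {q0, q1, q2, q3, q4, q6}
|Sat(EF (p → E[start U a]))| = |{q0, q1, q2, q3, q4, q6}| = 6.

6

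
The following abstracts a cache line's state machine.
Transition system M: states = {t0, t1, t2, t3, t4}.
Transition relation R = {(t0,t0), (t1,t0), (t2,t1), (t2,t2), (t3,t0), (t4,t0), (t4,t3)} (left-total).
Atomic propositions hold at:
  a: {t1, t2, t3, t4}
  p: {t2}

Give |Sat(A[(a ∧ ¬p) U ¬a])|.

Sat(¬p) = {t0, t1, t3, t4}
Sat(a ∧ ¬p) = {t1, t3, t4}
Sat(¬a) = {t0}
A[(a ∧ ¬p) U ¬a]: least fixpoint, start Z0 = Sat(¬a) = {t0}, add states in Sat(a ∧ ¬p) with every successor in Z. Z1 = {t0, t1, t3}; Z2 = {t0, t1, t3, t4}; fixed.
Sat(A[(a ∧ ¬p) U ¬a]) = {t0, t1, t3, t4}
|Sat(A[(a ∧ ¬p) U ¬a])| = |{t0, t1, t3, t4}| = 4.

4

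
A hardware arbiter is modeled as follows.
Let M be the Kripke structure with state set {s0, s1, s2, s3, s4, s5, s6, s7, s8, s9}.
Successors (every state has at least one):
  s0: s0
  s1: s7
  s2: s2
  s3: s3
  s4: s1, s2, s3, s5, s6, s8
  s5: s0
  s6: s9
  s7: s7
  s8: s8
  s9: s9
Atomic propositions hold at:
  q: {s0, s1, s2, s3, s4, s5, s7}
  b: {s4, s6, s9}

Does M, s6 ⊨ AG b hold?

Yes

AG b: greatest fixpoint, start Z0 = {s4, s6, s9}, keep only states in Sat with every successor in Z. Z1 = {s6, s9}; fixed.
Sat(AG b) = {s6, s9}
s6 ∈ Sat(AG b) = {s6, s9}, so the formula holds at s6.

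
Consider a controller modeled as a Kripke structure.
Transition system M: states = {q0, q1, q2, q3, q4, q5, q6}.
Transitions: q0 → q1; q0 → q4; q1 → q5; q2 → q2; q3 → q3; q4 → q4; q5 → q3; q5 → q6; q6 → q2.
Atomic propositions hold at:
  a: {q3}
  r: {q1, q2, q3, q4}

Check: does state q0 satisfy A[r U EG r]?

EG r: greatest fixpoint, start Z0 = {q1, q2, q3, q4}, keep only states in Sat with some successor in Z. Z1 = {q2, q3, q4}; fixed.
Sat(EG r) = {q2, q3, q4}
A[r U EG r]: least fixpoint, start Z0 = Sat(EG r) = {q2, q3, q4}, add states in Sat(r) with every successor in Z. Already a fixed point.
Sat(A[r U EG r]) = {q2, q3, q4}
q0 ∉ Sat(A[r U EG r]) = {q2, q3, q4}, so the formula does not hold at q0.

No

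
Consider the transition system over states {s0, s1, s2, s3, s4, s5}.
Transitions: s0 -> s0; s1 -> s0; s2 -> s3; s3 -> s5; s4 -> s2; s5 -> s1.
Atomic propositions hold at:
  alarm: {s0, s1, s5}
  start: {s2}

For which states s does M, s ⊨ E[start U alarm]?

{s0, s1, s5}

E[start U alarm]: least fixpoint, start Z0 = Sat(alarm) = {s0, s1, s5}, add states in Sat(start) with some successor in Z. Already a fixed point.
Sat(E[start U alarm]) = {s0, s1, s5}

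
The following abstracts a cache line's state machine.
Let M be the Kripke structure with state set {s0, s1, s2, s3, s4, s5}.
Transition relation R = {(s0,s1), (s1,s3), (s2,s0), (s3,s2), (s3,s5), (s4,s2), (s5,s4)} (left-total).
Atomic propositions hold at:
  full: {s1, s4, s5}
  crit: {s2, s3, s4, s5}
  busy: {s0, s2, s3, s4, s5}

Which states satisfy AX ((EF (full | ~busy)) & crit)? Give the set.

Sat(~busy) = {s1}
Sat(full | ~busy) = {s1, s4, s5}
EF (full | ~busy): least fixpoint, start Z0 = {s1, s4, s5}, add states with some successor in Z. Z1 = {s0, s1, s3, s4, s5}; Z2 = {s0, s1, s2, s3, s4, s5}; fixed.
Sat(EF (full | ~busy)) = {s0, s1, s2, s3, s4, s5}
Sat((EF (full | ~busy)) & crit) = {s2, s3, s4, s5}
Sat(AX ((EF (full | ~busy)) & crit)) = {s : every successor in {s2, s3, s4, s5}} = {s1, s3, s4, s5}

{s1, s3, s4, s5}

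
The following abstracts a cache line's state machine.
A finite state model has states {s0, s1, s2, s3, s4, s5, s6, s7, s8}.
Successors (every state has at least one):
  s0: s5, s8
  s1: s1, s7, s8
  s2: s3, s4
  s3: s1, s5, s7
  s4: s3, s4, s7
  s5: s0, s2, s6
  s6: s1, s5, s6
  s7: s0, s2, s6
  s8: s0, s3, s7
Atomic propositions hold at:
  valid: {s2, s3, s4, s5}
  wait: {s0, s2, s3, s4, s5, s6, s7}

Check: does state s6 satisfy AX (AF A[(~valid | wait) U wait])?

Sat(~valid) = {s0, s1, s6, s7, s8}
Sat(~valid | wait) = {s0, s1, s2, s3, s4, s5, s6, s7, s8}
A[(~valid | wait) U wait]: least fixpoint, start Z0 = Sat(wait) = {s0, s2, s3, s4, s5, s6, s7}, add states in Sat(~valid | wait) with every successor in Z. Z1 = {s0, s2, s3, s4, s5, s6, s7, s8}; fixed.
Sat(A[(~valid | wait) U wait]) = {s0, s2, s3, s4, s5, s6, s7, s8}
AF A[(~valid | wait) U wait]: least fixpoint, start Z0 = {s0, s2, s3, s4, s5, s6, s7, s8}, add states with every successor in Z. Already a fixed point.
Sat(AF A[(~valid | wait) U wait]) = {s0, s2, s3, s4, s5, s6, s7, s8}
Sat(AX (AF A[(~valid | wait) U wait])) = {s : every successor in {s0, s2, s3, s4, s5, s6, s7, s8}} = {s0, s2, s4, s5, s7, s8}
s6 ∉ Sat(AX (AF A[(~valid | wait) U wait])) = {s0, s2, s4, s5, s7, s8}, so the formula does not hold at s6.

No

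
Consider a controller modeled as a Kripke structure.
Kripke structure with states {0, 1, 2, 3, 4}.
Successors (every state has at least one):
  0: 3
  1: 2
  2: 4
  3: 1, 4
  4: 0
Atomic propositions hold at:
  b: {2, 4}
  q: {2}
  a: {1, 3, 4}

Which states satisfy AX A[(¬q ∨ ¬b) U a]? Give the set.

{0, 2, 3, 4}

Sat(¬q) = {0, 1, 3, 4}
Sat(¬b) = {0, 1, 3}
Sat(¬q ∨ ¬b) = {0, 1, 3, 4}
A[(¬q ∨ ¬b) U a]: least fixpoint, start Z0 = Sat(a) = {1, 3, 4}, add states in Sat(¬q ∨ ¬b) with every successor in Z. Z1 = {0, 1, 3, 4}; fixed.
Sat(A[(¬q ∨ ¬b) U a]) = {0, 1, 3, 4}
Sat(AX A[(¬q ∨ ¬b) U a]) = {s : every successor in {0, 1, 3, 4}} = {0, 2, 3, 4}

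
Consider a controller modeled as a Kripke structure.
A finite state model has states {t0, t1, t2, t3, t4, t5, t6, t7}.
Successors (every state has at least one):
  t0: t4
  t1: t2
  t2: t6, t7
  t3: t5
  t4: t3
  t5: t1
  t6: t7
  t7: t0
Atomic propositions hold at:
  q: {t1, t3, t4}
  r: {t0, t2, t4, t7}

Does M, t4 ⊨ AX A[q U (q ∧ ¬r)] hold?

Yes

Sat(¬r) = {t1, t3, t5, t6}
Sat(q ∧ ¬r) = {t1, t3}
A[q U (q ∧ ¬r)]: least fixpoint, start Z0 = Sat((q ∧ ¬r)) = {t1, t3}, add states in Sat(q) with every successor in Z. Z1 = {t1, t3, t4}; fixed.
Sat(A[q U (q ∧ ¬r)]) = {t1, t3, t4}
Sat(AX A[q U (q ∧ ¬r)]) = {s : every successor in {t1, t3, t4}} = {t0, t4, t5}
t4 ∈ Sat(AX A[q U (q ∧ ¬r)]) = {t0, t4, t5}, so the formula holds at t4.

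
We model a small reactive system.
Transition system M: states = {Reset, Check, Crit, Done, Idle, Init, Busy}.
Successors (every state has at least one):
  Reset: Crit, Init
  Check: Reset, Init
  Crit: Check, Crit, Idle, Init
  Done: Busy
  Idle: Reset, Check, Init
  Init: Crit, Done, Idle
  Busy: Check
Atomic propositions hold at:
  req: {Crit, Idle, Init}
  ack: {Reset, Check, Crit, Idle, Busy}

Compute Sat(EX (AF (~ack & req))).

Sat(~ack) = {Done, Init}
Sat(~ack & req) = {Init}
AF (~ack & req): least fixpoint, start Z0 = {Init}, add states with every successor in Z. Already a fixed point.
Sat(AF (~ack & req)) = {Init}
Sat(EX (AF (~ack & req))) = {s : some successor in {Init}} = {Reset, Check, Crit, Idle}

{Reset, Check, Crit, Idle}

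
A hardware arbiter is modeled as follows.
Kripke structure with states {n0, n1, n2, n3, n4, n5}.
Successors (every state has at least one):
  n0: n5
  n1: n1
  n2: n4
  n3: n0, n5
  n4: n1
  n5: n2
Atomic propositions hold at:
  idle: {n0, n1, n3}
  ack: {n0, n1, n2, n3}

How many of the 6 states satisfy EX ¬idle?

Sat(¬idle) = {n2, n4, n5}
Sat(EX ¬idle) = {s : some successor in {n2, n4, n5}} = {n0, n2, n3, n5}
|Sat(EX ¬idle)| = |{n0, n2, n3, n5}| = 4.

4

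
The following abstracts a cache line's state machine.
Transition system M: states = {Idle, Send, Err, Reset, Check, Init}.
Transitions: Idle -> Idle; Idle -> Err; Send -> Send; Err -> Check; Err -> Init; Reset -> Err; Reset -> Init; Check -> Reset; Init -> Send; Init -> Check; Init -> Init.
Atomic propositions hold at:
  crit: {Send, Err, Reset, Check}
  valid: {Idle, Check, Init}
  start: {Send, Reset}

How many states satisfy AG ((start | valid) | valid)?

Sat(start | valid) = {Idle, Send, Reset, Check, Init}
Sat((start | valid) | valid) = {Idle, Send, Reset, Check, Init}
AG ((start | valid) | valid): greatest fixpoint, start Z0 = {Idle, Send, Reset, Check, Init}, keep only states in Sat with every successor in Z. Z1 = {Send, Check, Init}; Z2 = {Send, Init}; Z3 = {Send}; fixed.
Sat(AG ((start | valid) | valid)) = {Send}
|Sat(AG ((start | valid) | valid))| = |{Send}| = 1.

1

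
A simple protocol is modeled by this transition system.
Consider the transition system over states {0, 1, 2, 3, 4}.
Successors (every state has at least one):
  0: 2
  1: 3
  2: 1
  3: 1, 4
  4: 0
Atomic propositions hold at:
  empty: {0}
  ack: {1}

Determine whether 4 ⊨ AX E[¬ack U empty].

Sat(¬ack) = {0, 2, 3, 4}
E[¬ack U empty]: least fixpoint, start Z0 = Sat(empty) = {0}, add states in Sat(¬ack) with some successor in Z. Z1 = {0, 4}; Z2 = {0, 3, 4}; fixed.
Sat(E[¬ack U empty]) = {0, 3, 4}
Sat(AX E[¬ack U empty]) = {s : every successor in {0, 3, 4}} = {1, 4}
4 ∈ Sat(AX E[¬ack U empty]) = {1, 4}, so the formula holds at 4.

Yes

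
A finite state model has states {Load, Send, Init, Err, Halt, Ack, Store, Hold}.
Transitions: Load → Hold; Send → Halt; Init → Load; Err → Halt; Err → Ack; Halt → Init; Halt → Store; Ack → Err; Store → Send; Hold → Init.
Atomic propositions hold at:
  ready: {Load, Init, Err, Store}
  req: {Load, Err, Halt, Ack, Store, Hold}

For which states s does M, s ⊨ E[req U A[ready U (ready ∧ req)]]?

Sat(ready ∧ req) = {Load, Err, Store}
A[ready U (ready ∧ req)]: least fixpoint, start Z0 = Sat((ready ∧ req)) = {Load, Err, Store}, add states in Sat(ready) with every successor in Z. Z1 = {Load, Init, Err, Store}; fixed.
Sat(A[ready U (ready ∧ req)]) = {Load, Init, Err, Store}
E[req U A[ready U (ready ∧ req)]]: least fixpoint, start Z0 = Sat(A[ready U (ready ∧ req)]) = {Load, Init, Err, Store}, add states in Sat(req) with some successor in Z. Z1 = {Load, Init, Err, Halt, Ack, Store, Hold}; fixed.
Sat(E[req U A[ready U (ready ∧ req)]]) = {Load, Init, Err, Halt, Ack, Store, Hold}

{Load, Init, Err, Halt, Ack, Store, Hold}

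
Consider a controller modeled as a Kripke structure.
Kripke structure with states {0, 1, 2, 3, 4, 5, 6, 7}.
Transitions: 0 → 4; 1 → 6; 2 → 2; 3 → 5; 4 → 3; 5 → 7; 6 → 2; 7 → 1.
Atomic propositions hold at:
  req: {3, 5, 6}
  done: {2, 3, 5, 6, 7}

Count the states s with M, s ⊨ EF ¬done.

6

Sat(¬done) = {0, 1, 4}
EF ¬done: least fixpoint, start Z0 = {0, 1, 4}, add states with some successor in Z. Z1 = {0, 1, 4, 7}; Z2 = {0, 1, 4, 5, 7}; Z3 = {0, 1, 3, 4, 5, 7}; fixed.
Sat(EF ¬done) = {0, 1, 3, 4, 5, 7}
|Sat(EF ¬done)| = |{0, 1, 3, 4, 5, 7}| = 6.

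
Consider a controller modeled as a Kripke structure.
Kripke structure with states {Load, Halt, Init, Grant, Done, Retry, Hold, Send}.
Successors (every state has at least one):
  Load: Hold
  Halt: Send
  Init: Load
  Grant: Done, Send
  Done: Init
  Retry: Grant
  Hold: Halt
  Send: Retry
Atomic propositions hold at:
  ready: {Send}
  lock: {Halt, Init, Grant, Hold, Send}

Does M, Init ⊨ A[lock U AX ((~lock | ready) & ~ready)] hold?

Sat(~lock) = {Load, Done, Retry}
Sat(~lock | ready) = {Load, Done, Retry, Send}
Sat(~ready) = {Load, Halt, Init, Grant, Done, Retry, Hold}
Sat((~lock | ready) & ~ready) = {Load, Done, Retry}
Sat(AX ((~lock | ready) & ~ready)) = {s : every successor in {Load, Done, Retry}} = {Init, Send}
A[lock U AX ((~lock | ready) & ~ready)]: least fixpoint, start Z0 = Sat(AX ((~lock | ready) & ~ready)) = {Init, Send}, add states in Sat(lock) with every successor in Z. Z1 = {Halt, Init, Send}; Z2 = {Halt, Init, Hold, Send}; fixed.
Sat(A[lock U AX ((~lock | ready) & ~ready)]) = {Halt, Init, Hold, Send}
Init ∈ Sat(A[lock U AX ((~lock | ready) & ~ready)]) = {Halt, Init, Hold, Send}, so the formula holds at Init.

Yes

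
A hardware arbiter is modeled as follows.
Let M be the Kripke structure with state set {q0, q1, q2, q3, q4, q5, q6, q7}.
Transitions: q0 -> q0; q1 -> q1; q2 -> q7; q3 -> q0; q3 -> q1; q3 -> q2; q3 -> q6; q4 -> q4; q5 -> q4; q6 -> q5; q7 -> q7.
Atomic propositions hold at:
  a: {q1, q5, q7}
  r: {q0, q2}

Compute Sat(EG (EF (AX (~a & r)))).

Sat(~a) = {q0, q2, q3, q4, q6}
Sat(~a & r) = {q0, q2}
Sat(AX (~a & r)) = {s : every successor in {q0, q2}} = {q0}
EF (AX (~a & r)): least fixpoint, start Z0 = {q0}, add states with some successor in Z. Z1 = {q0, q3}; fixed.
Sat(EF (AX (~a & r))) = {q0, q3}
EG (EF (AX (~a & r))): greatest fixpoint, start Z0 = {q0, q3}, keep only states in Sat with some successor in Z. Already a fixed point.
Sat(EG (EF (AX (~a & r)))) = {q0, q3}

{q0, q3}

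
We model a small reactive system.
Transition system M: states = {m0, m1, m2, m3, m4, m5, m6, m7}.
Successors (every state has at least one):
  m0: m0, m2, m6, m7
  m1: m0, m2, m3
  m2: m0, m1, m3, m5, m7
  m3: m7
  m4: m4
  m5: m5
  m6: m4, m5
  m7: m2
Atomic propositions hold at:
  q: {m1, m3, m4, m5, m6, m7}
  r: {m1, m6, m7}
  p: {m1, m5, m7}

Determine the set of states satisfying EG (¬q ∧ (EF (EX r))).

Sat(¬q) = {m0, m2}
Sat(EX r) = {s : some successor in {m1, m6, m7}} = {m0, m2, m3}
EF (EX r): least fixpoint, start Z0 = {m0, m2, m3}, add states with some successor in Z. Z1 = {m0, m1, m2, m3, m7}; fixed.
Sat(EF (EX r)) = {m0, m1, m2, m3, m7}
Sat(¬q ∧ (EF (EX r))) = {m0, m2}
EG (¬q ∧ (EF (EX r))): greatest fixpoint, start Z0 = {m0, m2}, keep only states in Sat with some successor in Z. Already a fixed point.
Sat(EG (¬q ∧ (EF (EX r)))) = {m0, m2}

{m0, m2}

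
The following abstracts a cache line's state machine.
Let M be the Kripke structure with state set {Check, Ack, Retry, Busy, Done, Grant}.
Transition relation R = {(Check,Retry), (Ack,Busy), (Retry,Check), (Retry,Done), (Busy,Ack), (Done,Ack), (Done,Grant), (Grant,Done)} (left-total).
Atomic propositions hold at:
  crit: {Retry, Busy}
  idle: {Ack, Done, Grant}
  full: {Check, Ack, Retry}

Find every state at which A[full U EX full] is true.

{Check, Ack, Retry, Busy, Done}

Sat(EX full) = {s : some successor in {Check, Ack, Retry}} = {Check, Retry, Busy, Done}
A[full U EX full]: least fixpoint, start Z0 = Sat(EX full) = {Check, Retry, Busy, Done}, add states in Sat(full) with every successor in Z. Z1 = {Check, Ack, Retry, Busy, Done}; fixed.
Sat(A[full U EX full]) = {Check, Ack, Retry, Busy, Done}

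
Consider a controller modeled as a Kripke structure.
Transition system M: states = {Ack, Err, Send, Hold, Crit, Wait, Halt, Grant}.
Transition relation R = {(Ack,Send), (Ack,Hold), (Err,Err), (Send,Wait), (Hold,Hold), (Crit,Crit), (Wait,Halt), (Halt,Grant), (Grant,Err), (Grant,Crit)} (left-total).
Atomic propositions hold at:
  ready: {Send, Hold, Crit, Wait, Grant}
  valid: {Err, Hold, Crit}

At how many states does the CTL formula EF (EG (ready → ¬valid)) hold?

6

Sat(¬valid) = {Ack, Send, Wait, Halt, Grant}
Sat(ready → ¬valid) = {Ack, Err, Send, Wait, Halt, Grant}
EG (ready → ¬valid): greatest fixpoint, start Z0 = {Ack, Err, Send, Wait, Halt, Grant}, keep only states in Sat with some successor in Z. Already a fixed point.
Sat(EG (ready → ¬valid)) = {Ack, Err, Send, Wait, Halt, Grant}
EF (EG (ready → ¬valid)): least fixpoint, start Z0 = {Ack, Err, Send, Wait, Halt, Grant}, add states with some successor in Z. Already a fixed point.
Sat(EF (EG (ready → ¬valid))) = {Ack, Err, Send, Wait, Halt, Grant}
|Sat(EF (EG (ready → ¬valid)))| = |{Ack, Err, Send, Wait, Halt, Grant}| = 6.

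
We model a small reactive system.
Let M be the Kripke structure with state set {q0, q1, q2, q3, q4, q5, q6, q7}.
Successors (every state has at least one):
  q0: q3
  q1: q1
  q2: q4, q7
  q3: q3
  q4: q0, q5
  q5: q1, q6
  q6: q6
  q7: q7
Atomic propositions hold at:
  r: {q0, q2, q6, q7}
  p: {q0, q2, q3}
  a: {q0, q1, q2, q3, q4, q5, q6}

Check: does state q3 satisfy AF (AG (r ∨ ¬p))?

Sat(¬p) = {q1, q4, q5, q6, q7}
Sat(r ∨ ¬p) = {q0, q1, q2, q4, q5, q6, q7}
AG (r ∨ ¬p): greatest fixpoint, start Z0 = {q0, q1, q2, q4, q5, q6, q7}, keep only states in Sat with every successor in Z. Z1 = {q1, q2, q4, q5, q6, q7}; Z2 = {q1, q2, q5, q6, q7}; Z3 = {q1, q5, q6, q7}; fixed.
Sat(AG (r ∨ ¬p)) = {q1, q5, q6, q7}
AF (AG (r ∨ ¬p)): least fixpoint, start Z0 = {q1, q5, q6, q7}, add states with every successor in Z. Already a fixed point.
Sat(AF (AG (r ∨ ¬p))) = {q1, q5, q6, q7}
q3 ∉ Sat(AF (AG (r ∨ ¬p))) = {q1, q5, q6, q7}, so the formula does not hold at q3.

No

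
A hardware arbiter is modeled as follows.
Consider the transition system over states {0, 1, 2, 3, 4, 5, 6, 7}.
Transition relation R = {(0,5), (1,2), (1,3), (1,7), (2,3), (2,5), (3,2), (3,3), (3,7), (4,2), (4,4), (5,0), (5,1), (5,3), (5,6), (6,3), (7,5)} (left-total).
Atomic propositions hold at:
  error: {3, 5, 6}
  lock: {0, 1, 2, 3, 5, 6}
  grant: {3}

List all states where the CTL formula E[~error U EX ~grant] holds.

Sat(~error) = {0, 1, 2, 4, 7}
Sat(~grant) = {0, 1, 2, 4, 5, 6, 7}
Sat(EX ~grant) = {s : some successor in {0, 1, 2, 4, 5, 6, 7}} = {0, 1, 2, 3, 4, 5, 7}
E[~error U EX ~grant]: least fixpoint, start Z0 = Sat(EX ~grant) = {0, 1, 2, 3, 4, 5, 7}, add states in Sat(~error) with some successor in Z. Already a fixed point.
Sat(E[~error U EX ~grant]) = {0, 1, 2, 3, 4, 5, 7}

{0, 1, 2, 3, 4, 5, 7}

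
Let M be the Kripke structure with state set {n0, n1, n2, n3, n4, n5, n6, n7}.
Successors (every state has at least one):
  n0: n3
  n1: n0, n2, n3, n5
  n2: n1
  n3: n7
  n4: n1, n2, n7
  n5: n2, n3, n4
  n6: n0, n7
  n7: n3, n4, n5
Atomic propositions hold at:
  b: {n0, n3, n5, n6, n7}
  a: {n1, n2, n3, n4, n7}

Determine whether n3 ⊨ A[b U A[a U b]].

A[a U b]: least fixpoint, start Z0 = Sat(b) = {n0, n3, n5, n6, n7}, add states in Sat(a) with every successor in Z. Already a fixed point.
Sat(A[a U b]) = {n0, n3, n5, n6, n7}
A[b U A[a U b]]: least fixpoint, start Z0 = Sat(A[a U b]) = {n0, n3, n5, n6, n7}, add states in Sat(b) with every successor in Z. Already a fixed point.
Sat(A[b U A[a U b]]) = {n0, n3, n5, n6, n7}
n3 ∈ Sat(A[b U A[a U b]]) = {n0, n3, n5, n6, n7}, so the formula holds at n3.

Yes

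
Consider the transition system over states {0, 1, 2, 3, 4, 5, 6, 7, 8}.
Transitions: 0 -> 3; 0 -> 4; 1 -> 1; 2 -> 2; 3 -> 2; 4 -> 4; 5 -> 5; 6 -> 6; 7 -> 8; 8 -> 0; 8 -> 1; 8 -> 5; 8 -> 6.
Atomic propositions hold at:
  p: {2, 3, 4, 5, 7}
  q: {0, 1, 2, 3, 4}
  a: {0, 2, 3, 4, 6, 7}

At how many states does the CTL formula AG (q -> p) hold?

Sat(q -> p) = {2, 3, 4, 5, 6, 7, 8}
AG (q -> p): greatest fixpoint, start Z0 = {2, 3, 4, 5, 6, 7, 8}, keep only states in Sat with every successor in Z. Z1 = {2, 3, 4, 5, 6, 7}; Z2 = {2, 3, 4, 5, 6}; fixed.
Sat(AG (q -> p)) = {2, 3, 4, 5, 6}
|Sat(AG (q -> p))| = |{2, 3, 4, 5, 6}| = 5.

5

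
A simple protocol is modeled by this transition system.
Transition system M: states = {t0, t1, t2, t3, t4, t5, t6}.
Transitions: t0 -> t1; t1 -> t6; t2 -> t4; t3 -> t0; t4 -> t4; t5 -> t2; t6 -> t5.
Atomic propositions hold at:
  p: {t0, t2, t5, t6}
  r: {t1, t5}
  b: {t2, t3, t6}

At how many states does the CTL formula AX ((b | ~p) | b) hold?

Sat(~p) = {t1, t3, t4}
Sat(b | ~p) = {t1, t2, t3, t4, t6}
Sat((b | ~p) | b) = {t1, t2, t3, t4, t6}
Sat(AX ((b | ~p) | b)) = {s : every successor in {t1, t2, t3, t4, t6}} = {t0, t1, t2, t4, t5}
|Sat(AX ((b | ~p) | b))| = |{t0, t1, t2, t4, t5}| = 5.

5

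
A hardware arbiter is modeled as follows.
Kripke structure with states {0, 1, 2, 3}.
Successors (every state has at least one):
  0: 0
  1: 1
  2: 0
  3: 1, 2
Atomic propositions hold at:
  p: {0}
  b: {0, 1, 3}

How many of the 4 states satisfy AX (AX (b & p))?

Sat(b & p) = {0}
Sat(AX (b & p)) = {s : every successor in {0}} = {0, 2}
Sat(AX (AX (b & p))) = {s : every successor in {0, 2}} = {0, 2}
|Sat(AX (AX (b & p)))| = |{0, 2}| = 2.

2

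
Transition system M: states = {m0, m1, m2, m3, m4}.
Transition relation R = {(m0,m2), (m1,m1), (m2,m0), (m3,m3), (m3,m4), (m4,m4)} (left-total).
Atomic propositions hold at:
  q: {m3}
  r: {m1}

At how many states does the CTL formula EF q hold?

EF q: least fixpoint, start Z0 = {m3}, add states with some successor in Z. Already a fixed point.
Sat(EF q) = {m3}
|Sat(EF q)| = |{m3}| = 1.

1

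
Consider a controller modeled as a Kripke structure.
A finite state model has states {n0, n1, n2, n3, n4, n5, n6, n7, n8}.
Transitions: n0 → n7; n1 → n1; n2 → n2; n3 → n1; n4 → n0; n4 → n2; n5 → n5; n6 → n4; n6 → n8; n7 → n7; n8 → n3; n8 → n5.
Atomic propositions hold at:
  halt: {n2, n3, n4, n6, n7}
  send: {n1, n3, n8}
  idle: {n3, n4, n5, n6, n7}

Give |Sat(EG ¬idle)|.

2

Sat(¬idle) = {n0, n1, n2, n8}
EG ¬idle: greatest fixpoint, start Z0 = {n0, n1, n2, n8}, keep only states in Sat with some successor in Z. Z1 = {n1, n2}; fixed.
Sat(EG ¬idle) = {n1, n2}
|Sat(EG ¬idle)| = |{n1, n2}| = 2.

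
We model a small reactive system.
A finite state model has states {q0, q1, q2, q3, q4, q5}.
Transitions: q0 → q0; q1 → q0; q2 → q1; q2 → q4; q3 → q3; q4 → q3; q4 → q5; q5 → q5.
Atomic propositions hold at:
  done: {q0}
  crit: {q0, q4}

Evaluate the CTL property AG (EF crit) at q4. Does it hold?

No

EF crit: least fixpoint, start Z0 = {q0, q4}, add states with some successor in Z. Z1 = {q0, q1, q2, q4}; fixed.
Sat(EF crit) = {q0, q1, q2, q4}
AG (EF crit): greatest fixpoint, start Z0 = {q0, q1, q2, q4}, keep only states in Sat with every successor in Z. Z1 = {q0, q1, q2}; Z2 = {q0, q1}; fixed.
Sat(AG (EF crit)) = {q0, q1}
q4 ∉ Sat(AG (EF crit)) = {q0, q1}, so the formula does not hold at q4.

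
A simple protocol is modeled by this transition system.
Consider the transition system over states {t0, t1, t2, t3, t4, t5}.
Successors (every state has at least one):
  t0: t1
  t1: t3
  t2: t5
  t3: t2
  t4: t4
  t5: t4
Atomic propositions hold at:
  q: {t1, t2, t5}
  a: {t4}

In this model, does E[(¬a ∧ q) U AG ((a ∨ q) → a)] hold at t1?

Sat(¬a) = {t0, t1, t2, t3, t5}
Sat(¬a ∧ q) = {t1, t2, t5}
Sat(a ∨ q) = {t1, t2, t4, t5}
Sat((a ∨ q) → a) = {t0, t3, t4}
AG ((a ∨ q) → a): greatest fixpoint, start Z0 = {t0, t3, t4}, keep only states in Sat with every successor in Z. Z1 = {t4}; fixed.
Sat(AG ((a ∨ q) → a)) = {t4}
E[(¬a ∧ q) U AG ((a ∨ q) → a)]: least fixpoint, start Z0 = Sat(AG ((a ∨ q) → a)) = {t4}, add states in Sat(¬a ∧ q) with some successor in Z. Z1 = {t4, t5}; Z2 = {t2, t4, t5}; fixed.
Sat(E[(¬a ∧ q) U AG ((a ∨ q) → a)]) = {t2, t4, t5}
t1 ∉ Sat(E[(¬a ∧ q) U AG ((a ∨ q) → a)]) = {t2, t4, t5}, so the formula does not hold at t1.

No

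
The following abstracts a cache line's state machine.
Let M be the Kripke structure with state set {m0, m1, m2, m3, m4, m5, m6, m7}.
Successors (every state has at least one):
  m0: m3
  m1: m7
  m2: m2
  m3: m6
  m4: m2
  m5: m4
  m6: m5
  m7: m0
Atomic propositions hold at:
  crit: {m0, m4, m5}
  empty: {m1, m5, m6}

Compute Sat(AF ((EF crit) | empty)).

EF crit: least fixpoint, start Z0 = {m0, m4, m5}, add states with some successor in Z. Z1 = {m0, m4, m5, m6, m7}; Z2 = {m0, m1, m3, m4, m5, m6, m7}; fixed.
Sat(EF crit) = {m0, m1, m3, m4, m5, m6, m7}
Sat((EF crit) | empty) = {m0, m1, m3, m4, m5, m6, m7}
AF ((EF crit) | empty): least fixpoint, start Z0 = {m0, m1, m3, m4, m5, m6, m7}, add states with every successor in Z. Already a fixed point.
Sat(AF ((EF crit) | empty)) = {m0, m1, m3, m4, m5, m6, m7}

{m0, m1, m3, m4, m5, m6, m7}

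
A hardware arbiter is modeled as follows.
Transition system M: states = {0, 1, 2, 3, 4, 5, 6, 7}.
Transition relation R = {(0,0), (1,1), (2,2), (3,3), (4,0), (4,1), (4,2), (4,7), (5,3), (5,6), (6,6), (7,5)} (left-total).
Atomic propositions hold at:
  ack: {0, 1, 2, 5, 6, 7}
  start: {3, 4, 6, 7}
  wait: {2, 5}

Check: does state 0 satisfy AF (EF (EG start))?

EG start: greatest fixpoint, start Z0 = {3, 4, 6, 7}, keep only states in Sat with some successor in Z. Z1 = {3, 4, 6}; Z2 = {3, 6}; fixed.
Sat(EG start) = {3, 6}
EF (EG start): least fixpoint, start Z0 = {3, 6}, add states with some successor in Z. Z1 = {3, 5, 6}; Z2 = {3, 5, 6, 7}; Z3 = {3, 4, 5, 6, 7}; fixed.
Sat(EF (EG start)) = {3, 4, 5, 6, 7}
AF (EF (EG start)): least fixpoint, start Z0 = {3, 4, 5, 6, 7}, add states with every successor in Z. Already a fixed point.
Sat(AF (EF (EG start))) = {3, 4, 5, 6, 7}
0 ∉ Sat(AF (EF (EG start))) = {3, 4, 5, 6, 7}, so the formula does not hold at 0.

No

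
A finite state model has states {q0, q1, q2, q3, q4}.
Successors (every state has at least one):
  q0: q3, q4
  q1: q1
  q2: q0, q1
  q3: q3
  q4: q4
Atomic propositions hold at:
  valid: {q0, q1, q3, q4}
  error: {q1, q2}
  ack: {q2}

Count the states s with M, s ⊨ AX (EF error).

1

EF error: least fixpoint, start Z0 = {q1, q2}, add states with some successor in Z. Already a fixed point.
Sat(EF error) = {q1, q2}
Sat(AX (EF error)) = {s : every successor in {q1, q2}} = {q1}
|Sat(AX (EF error))| = |{q1}| = 1.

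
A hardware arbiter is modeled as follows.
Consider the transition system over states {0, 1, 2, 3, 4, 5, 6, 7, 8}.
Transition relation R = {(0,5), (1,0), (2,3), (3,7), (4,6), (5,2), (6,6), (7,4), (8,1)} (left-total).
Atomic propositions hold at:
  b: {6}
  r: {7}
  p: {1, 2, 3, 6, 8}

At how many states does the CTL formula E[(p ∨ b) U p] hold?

Sat(p ∨ b) = {1, 2, 3, 6, 8}
E[(p ∨ b) U p]: least fixpoint, start Z0 = Sat(p) = {1, 2, 3, 6, 8}, add states in Sat(p ∨ b) with some successor in Z. Already a fixed point.
Sat(E[(p ∨ b) U p]) = {1, 2, 3, 6, 8}
|Sat(E[(p ∨ b) U p])| = |{1, 2, 3, 6, 8}| = 5.

5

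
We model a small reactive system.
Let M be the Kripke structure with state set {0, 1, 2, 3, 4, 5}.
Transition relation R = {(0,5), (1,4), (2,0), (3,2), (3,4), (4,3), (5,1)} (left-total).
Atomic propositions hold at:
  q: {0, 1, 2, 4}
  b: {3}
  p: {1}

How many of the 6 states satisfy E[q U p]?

1

E[q U p]: least fixpoint, start Z0 = Sat(p) = {1}, add states in Sat(q) with some successor in Z. Already a fixed point.
Sat(E[q U p]) = {1}
|Sat(E[q U p])| = |{1}| = 1.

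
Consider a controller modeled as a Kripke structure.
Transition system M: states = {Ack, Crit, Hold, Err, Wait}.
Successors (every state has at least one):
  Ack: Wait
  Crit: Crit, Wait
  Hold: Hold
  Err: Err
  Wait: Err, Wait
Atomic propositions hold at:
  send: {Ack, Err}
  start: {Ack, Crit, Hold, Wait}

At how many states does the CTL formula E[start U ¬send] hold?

Sat(¬send) = {Crit, Hold, Wait}
E[start U ¬send]: least fixpoint, start Z0 = Sat(¬send) = {Crit, Hold, Wait}, add states in Sat(start) with some successor in Z. Z1 = {Ack, Crit, Hold, Wait}; fixed.
Sat(E[start U ¬send]) = {Ack, Crit, Hold, Wait}
|Sat(E[start U ¬send])| = |{Ack, Crit, Hold, Wait}| = 4.

4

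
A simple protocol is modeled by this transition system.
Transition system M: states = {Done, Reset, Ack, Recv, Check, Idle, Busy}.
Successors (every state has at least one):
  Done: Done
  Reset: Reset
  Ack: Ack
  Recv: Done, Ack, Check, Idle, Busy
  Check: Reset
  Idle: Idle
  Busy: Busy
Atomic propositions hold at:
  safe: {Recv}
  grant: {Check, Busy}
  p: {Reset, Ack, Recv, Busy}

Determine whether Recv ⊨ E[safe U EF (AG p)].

AG p: greatest fixpoint, start Z0 = {Reset, Ack, Recv, Busy}, keep only states in Sat with every successor in Z. Z1 = {Reset, Ack, Busy}; fixed.
Sat(AG p) = {Reset, Ack, Busy}
EF (AG p): least fixpoint, start Z0 = {Reset, Ack, Busy}, add states with some successor in Z. Z1 = {Reset, Ack, Recv, Check, Busy}; fixed.
Sat(EF (AG p)) = {Reset, Ack, Recv, Check, Busy}
E[safe U EF (AG p)]: least fixpoint, start Z0 = Sat(EF (AG p)) = {Reset, Ack, Recv, Check, Busy}, add states in Sat(safe) with some successor in Z. Already a fixed point.
Sat(E[safe U EF (AG p)]) = {Reset, Ack, Recv, Check, Busy}
Recv ∈ Sat(E[safe U EF (AG p)]) = {Reset, Ack, Recv, Check, Busy}, so the formula holds at Recv.

Yes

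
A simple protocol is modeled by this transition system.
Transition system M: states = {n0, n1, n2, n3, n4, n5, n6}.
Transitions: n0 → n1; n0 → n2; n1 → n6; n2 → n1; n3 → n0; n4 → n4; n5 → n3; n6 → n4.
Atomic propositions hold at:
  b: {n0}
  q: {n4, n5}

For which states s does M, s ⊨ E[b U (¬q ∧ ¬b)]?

Sat(¬q) = {n0, n1, n2, n3, n6}
Sat(¬b) = {n1, n2, n3, n4, n5, n6}
Sat(¬q ∧ ¬b) = {n1, n2, n3, n6}
E[b U (¬q ∧ ¬b)]: least fixpoint, start Z0 = Sat((¬q ∧ ¬b)) = {n1, n2, n3, n6}, add states in Sat(b) with some successor in Z. Z1 = {n0, n1, n2, n3, n6}; fixed.
Sat(E[b U (¬q ∧ ¬b)]) = {n0, n1, n2, n3, n6}

{n0, n1, n2, n3, n6}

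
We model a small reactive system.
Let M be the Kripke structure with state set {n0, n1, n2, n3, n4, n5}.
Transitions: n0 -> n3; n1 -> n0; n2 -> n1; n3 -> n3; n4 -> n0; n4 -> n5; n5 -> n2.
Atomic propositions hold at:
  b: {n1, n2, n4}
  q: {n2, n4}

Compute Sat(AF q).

{n2, n4, n5}

AF q: least fixpoint, start Z0 = {n2, n4}, add states with every successor in Z. Z1 = {n2, n4, n5}; fixed.
Sat(AF q) = {n2, n4, n5}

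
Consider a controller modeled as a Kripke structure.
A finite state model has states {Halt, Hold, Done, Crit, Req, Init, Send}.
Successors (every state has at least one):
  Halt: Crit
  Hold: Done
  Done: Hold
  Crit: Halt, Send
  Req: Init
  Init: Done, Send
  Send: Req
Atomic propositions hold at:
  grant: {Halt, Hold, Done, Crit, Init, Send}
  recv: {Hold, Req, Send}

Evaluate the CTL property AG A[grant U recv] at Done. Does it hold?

Yes

A[grant U recv]: least fixpoint, start Z0 = Sat(recv) = {Hold, Req, Send}, add states in Sat(grant) with every successor in Z. Z1 = {Hold, Done, Req, Send}; Z2 = {Hold, Done, Req, Init, Send}; fixed.
Sat(A[grant U recv]) = {Hold, Done, Req, Init, Send}
AG A[grant U recv]: greatest fixpoint, start Z0 = {Hold, Done, Req, Init, Send}, keep only states in Sat with every successor in Z. Already a fixed point.
Sat(AG A[grant U recv]) = {Hold, Done, Req, Init, Send}
Done ∈ Sat(AG A[grant U recv]) = {Hold, Done, Req, Init, Send}, so the formula holds at Done.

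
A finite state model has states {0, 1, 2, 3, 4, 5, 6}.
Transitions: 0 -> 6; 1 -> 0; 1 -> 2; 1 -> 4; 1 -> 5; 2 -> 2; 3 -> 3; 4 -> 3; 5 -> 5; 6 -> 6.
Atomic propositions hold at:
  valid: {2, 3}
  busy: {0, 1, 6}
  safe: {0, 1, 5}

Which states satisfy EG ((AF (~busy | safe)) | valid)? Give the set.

Sat(~busy) = {2, 3, 4, 5}
Sat(~busy | safe) = {0, 1, 2, 3, 4, 5}
AF (~busy | safe): least fixpoint, start Z0 = {0, 1, 2, 3, 4, 5}, add states with every successor in Z. Already a fixed point.
Sat(AF (~busy | safe)) = {0, 1, 2, 3, 4, 5}
Sat((AF (~busy | safe)) | valid) = {0, 1, 2, 3, 4, 5}
EG ((AF (~busy | safe)) | valid): greatest fixpoint, start Z0 = {0, 1, 2, 3, 4, 5}, keep only states in Sat with some successor in Z. Z1 = {1, 2, 3, 4, 5}; fixed.
Sat(EG ((AF (~busy | safe)) | valid)) = {1, 2, 3, 4, 5}

{1, 2, 3, 4, 5}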